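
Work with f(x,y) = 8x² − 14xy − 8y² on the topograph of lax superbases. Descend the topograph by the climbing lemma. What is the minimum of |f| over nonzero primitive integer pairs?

descent: ρ → (-8,14,8)  [lands on river]
river: ρ → (8,18,-4)
river: ρ → (-4,14,16)
river: ρ → (16,18,-2)
river: ρ → (-2,18,16)
river: ρ → (16,14,-4)
river: ρ → (-4,18,8)
river: ρ → (8,14,-8)
river: ρ → (-8,18,4)
river: ρ → (4,14,-16)
river: ρ → (-16,18,2)
river: ρ → (2,18,-16)
river: ρ → (-16,14,4)
river: ρ → (4,18,-8)
closes: descent 1, river 14
min |a| on river = 2

2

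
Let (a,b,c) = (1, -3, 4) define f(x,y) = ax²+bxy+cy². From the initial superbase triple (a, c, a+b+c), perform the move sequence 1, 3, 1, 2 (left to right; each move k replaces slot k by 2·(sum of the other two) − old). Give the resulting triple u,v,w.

start (1,4,2) = (f(1,0),f(0,1),f(1,1))
replace slot 1: 2·(4+2) − 1 = 11 → (11,4,2)
replace slot 3: 2·(11+4) − 2 = 28 → (11,4,28)
replace slot 1: 2·(4+28) − 11 = 53 → (53,4,28)
replace slot 2: 2·(53+28) − 4 = 158 → (53,158,28)

53,158,28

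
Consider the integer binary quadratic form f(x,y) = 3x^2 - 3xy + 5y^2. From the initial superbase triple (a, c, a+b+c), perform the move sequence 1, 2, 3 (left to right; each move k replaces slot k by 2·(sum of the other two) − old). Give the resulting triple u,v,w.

start (3,5,5) = (f(1,0),f(0,1),f(1,1))
replace slot 1: 2·(5+5) − 3 = 17 → (17,5,5)
replace slot 2: 2·(17+5) − 5 = 39 → (17,39,5)
replace slot 3: 2·(17+39) − 5 = 107 → (17,39,107)

17,39,107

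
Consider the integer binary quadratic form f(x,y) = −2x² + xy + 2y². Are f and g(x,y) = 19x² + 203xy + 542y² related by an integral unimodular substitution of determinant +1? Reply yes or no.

D₁ = 17, D₂ = 17
river cycle of f (length 6): (2, 3, -1), (-1, 3, 2), (2, 1, -2), (-2, 3, 1), (1, 3, -2), (-2, 1, 2)
river cycle of g (length 6): (2, 3, -1), (-1, 3, 2), (2, 1, -2), (-2, 3, 1), (1, 3, -2), (-2, 1, 2)
cycles coincide ⇒ equivalent

yes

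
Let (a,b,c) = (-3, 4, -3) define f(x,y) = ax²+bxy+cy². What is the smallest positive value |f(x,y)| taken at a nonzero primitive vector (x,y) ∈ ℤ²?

translate: b→2 (≡-4 mod 6), so (3,-4,3)→(3,2,2)
flip: (3,2,2)→(2,-2,3)
translate: b→2 (≡-2 mod 4), so (2,-2,3)→(2,2,3)
reduced (well bottom): (2,2,3) with a≤c, −a<b≤a
well minimum |f| = |-2| = 2 (negative-definite)

2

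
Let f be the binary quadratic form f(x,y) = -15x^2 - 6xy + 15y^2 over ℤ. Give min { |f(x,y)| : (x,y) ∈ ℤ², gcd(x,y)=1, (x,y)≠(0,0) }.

descent: ρ → (15,6,-15)  [lands on river]
river: ρ → (-15,24,6)
river: ρ → (6,24,-15)
river: ρ → (-15,6,15)
river: ρ → (15,24,-6)
river: ρ → (-6,24,15)
closes: descent 1, river 6
min |a| on river = 6

6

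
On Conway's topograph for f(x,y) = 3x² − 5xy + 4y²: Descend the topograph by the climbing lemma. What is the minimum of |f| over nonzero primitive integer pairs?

translate: b→1 (≡-5 mod 6), so (3,-5,4)→(3,1,2)
flip: (3,1,2)→(2,-1,3)
reduced (well bottom): (2,-1,3) with a≤c, −a<b≤a
well minimum = a = 2

2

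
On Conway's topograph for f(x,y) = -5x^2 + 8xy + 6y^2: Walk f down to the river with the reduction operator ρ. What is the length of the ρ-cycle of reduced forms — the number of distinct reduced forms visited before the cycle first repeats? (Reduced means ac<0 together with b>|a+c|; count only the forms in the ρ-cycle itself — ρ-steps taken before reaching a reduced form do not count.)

D = 184, ⌊√D⌋ = 13
river: ρ → (6,4,-7)
river: ρ → (-7,10,3)
river: ρ → (3,8,-10)
river: ρ → (-10,12,1)
river: ρ → (1,12,-10)
river: ρ → (-10,8,3)
river: ρ → (3,10,-7)
river: ρ → (-7,4,6)
river: ρ → (6,8,-5)
river: ρ → (-5,12,2)
river: ρ → (2,12,-5)
river: ρ → (-5,8,6)
ρ-cycle length = 12 (tail of 0 descent steps not counted)

12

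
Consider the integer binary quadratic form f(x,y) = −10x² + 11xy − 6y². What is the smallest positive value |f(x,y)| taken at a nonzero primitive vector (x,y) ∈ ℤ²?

translate: b→9 (≡-11 mod 20), so (10,-11,6)→(10,9,5)
flip: (10,9,5)→(5,-9,10)
translate: b→1 (≡-9 mod 10), so (5,-9,10)→(5,1,6)
reduced (well bottom): (5,1,6) with a≤c, −a<b≤a
well minimum |f| = |-5| = 5 (negative-definite)

5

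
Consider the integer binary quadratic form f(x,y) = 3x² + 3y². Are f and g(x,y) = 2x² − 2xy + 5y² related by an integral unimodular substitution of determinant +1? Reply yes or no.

D₁ = -36, D₂ = -36
f: reduced (well bottom): (3,0,3) with a≤c, −a<b≤a
g: translate: b→2 (≡-2 mod 4), so (2,-2,5)→(2,2,5)
g: reduced (well bottom): (2,2,5) with a≤c, −a<b≤a
reduced forms (3, 0, 3) vs (2, 2, 5) ⇒ inequivalent

no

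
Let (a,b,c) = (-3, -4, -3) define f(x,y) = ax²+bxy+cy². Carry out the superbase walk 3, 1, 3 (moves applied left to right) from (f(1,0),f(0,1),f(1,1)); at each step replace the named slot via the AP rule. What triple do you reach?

start (-3,-3,-10) = (f(1,0),f(0,1),f(1,1))
replace slot 3: 2·((-3)+(-3)) − (-10) = -2 → (-3,-3,-2)
replace slot 1: 2·((-3)+(-2)) − (-3) = -7 → (-7,-3,-2)
replace slot 3: 2·((-7)+(-3)) − (-2) = -18 → (-7,-3,-18)

-7,-3,-18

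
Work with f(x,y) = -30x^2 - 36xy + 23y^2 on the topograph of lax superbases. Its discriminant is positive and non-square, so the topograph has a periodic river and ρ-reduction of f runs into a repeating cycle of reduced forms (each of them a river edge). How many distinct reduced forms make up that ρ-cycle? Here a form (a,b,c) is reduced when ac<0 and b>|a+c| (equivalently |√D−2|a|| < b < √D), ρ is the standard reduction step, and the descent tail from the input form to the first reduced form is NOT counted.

D = 4056, ⌊√D⌋ = 63
descent: ρ → (23,36,-30)  [lands on river]
river: ρ → (-30,24,29)
river: ρ → (29,34,-25)
river: ρ → (-25,16,38)
river: ρ → (38,60,-3)
river: ρ → (-3,60,38)
river: ρ → (38,16,-25)
river: ρ → (-25,34,29)
river: ρ → (29,24,-30)
river: ρ → (-30,36,23)
river: ρ → (23,56,-10)
river: ρ → (-10,44,53)
river: ρ → (53,62,-1)
river: ρ → (-1,62,53)
river: ρ → (53,44,-10)
river: ρ → (-10,56,23)
ρ-cycle length = 16 (tail of 1 descent step not counted)

16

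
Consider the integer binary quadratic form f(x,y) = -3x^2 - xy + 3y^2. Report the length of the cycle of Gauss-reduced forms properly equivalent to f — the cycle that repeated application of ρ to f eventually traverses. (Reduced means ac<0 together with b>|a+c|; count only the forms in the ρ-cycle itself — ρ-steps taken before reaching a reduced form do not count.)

D = 37, ⌊√D⌋ = 6
descent: ρ → (3,1,-3)  [lands on river]
river: ρ → (-3,5,1)
river: ρ → (1,5,-3)
river: ρ → (-3,1,3)
river: ρ → (3,5,-1)
river: ρ → (-1,5,3)
ρ-cycle length = 6 (tail of 1 descent step not counted)

6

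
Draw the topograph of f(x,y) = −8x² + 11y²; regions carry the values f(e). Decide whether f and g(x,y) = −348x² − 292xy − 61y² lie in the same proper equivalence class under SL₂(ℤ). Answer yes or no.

D₁ = 352, D₂ = 352
river cycle of f (length 6): (-8, 16, 3), (3, 14, -13), (-13, 12, 4), (4, 12, -13), (-13, 14, 3), (3, 16, -8)
river cycle of g (length 6): (-8, 16, 3), (3, 14, -13), (-13, 12, 4), (4, 12, -13), (-13, 14, 3), (3, 16, -8)
cycles coincide ⇒ equivalent

yes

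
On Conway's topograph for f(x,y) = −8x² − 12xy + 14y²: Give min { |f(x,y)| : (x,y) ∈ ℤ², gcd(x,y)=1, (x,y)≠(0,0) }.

descent: ρ → (14,12,-8)  [lands on river]
river: ρ → (-8,20,6)
river: ρ → (6,16,-14)
river: ρ → (-14,12,8)
river: ρ → (8,20,-6)
river: ρ → (-6,16,14)
closes: descent 1, river 6
min |a| on river = 6

6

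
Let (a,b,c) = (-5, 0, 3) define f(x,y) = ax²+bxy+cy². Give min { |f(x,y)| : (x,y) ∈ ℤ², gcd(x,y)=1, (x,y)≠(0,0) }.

descent: ρ → (3,6,-2)  [lands on river]
river: ρ → (-2,6,3)
closes: descent 1, river 2
min |a| on river = 2

2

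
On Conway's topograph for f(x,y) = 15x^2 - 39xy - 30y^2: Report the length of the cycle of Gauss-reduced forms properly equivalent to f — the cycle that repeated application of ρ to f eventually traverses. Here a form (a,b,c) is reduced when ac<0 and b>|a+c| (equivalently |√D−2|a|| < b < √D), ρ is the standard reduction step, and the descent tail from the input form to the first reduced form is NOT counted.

D = 3321, ⌊√D⌋ = 57
descent: ρ → (-30,39,15)  [lands on river]
river: ρ → (15,51,-12)
river: ρ → (-12,45,27)
river: ρ → (27,9,-30)
river: ρ → (-30,51,6)
river: ρ → (6,57,-3)
river: ρ → (-3,57,6)
river: ρ → (6,51,-30)
river: ρ → (-30,9,27)
river: ρ → (27,45,-12)
river: ρ → (-12,51,15)
river: ρ → (15,39,-30)
river: ρ → (-30,21,24)
river: ρ → (24,27,-27)
river: ρ → (-27,27,24)
river: ρ → (24,21,-30)
ρ-cycle length = 16 (tail of 1 descent step not counted)

16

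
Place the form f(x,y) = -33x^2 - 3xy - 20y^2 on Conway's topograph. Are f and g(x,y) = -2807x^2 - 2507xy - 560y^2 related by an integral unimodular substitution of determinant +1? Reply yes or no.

D₁ = -2631, D₂ = -2631
f is negative-definite; reduce −f:
−f: flip: (33,3,20)→(20,-3,33)
−f: reduced (well bottom): (20,-3,33) with a≤c, −a<b≤a
flip sign back: reduced form of f is (-20,3,-33)
g is negative-definite; reduce −g:
−g: flip: (2807,2507,560)→(560,-2507,2807)
−g: translate: b→-267 (≡-2507 mod 1120), so (560,-2507,2807)→(560,-267,33)
−g: flip: (560,-267,33)→(33,267,560)
−g: translate: b→3 (≡267 mod 66), so (33,267,560)→(33,3,20)
−g: flip: (33,3,20)→(20,-3,33)
−g: reduced (well bottom): (20,-3,33) with a≤c, −a<b≤a
flip sign back: reduced form of g is (-20,3,-33)
reduced forms (-20, 3, -33) vs (-20, 3, -33) ⇒ equivalent

yes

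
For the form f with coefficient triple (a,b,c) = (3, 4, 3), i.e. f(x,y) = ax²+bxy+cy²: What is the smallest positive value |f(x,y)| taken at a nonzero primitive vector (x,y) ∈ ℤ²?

translate: b→-2 (≡4 mod 6), so (3,4,3)→(3,-2,2)
flip: (3,-2,2)→(2,2,3)
reduced (well bottom): (2,2,3) with a≤c, −a<b≤a
well minimum = a = 2

2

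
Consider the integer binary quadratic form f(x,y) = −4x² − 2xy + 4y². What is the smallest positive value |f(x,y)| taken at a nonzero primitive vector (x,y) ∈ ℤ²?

descent: ρ → (4,2,-4)  [lands on river]
river: ρ → (-4,6,2)
river: ρ → (2,6,-4)
river: ρ → (-4,2,4)
river: ρ → (4,6,-2)
river: ρ → (-2,6,4)
closes: descent 1, river 6
min |a| on river = 2

2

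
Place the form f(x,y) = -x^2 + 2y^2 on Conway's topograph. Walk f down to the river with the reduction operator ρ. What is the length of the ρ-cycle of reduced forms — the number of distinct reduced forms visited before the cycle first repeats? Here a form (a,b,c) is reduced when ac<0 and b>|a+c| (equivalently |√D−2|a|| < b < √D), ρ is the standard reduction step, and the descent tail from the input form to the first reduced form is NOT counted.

D = 8, ⌊√D⌋ = 2
descent: ρ → (2,0,-1)
descent: ρ → (-1,2,1)  [lands on river]
river: ρ → (1,2,-1)
ρ-cycle length = 2 (tail of 2 descent steps not counted)

2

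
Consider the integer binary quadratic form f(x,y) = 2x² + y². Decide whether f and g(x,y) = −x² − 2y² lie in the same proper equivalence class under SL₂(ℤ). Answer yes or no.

D₁ = -8, D₂ = -8
f: flip: (2,0,1)→(1,0,2)
f: reduced (well bottom): (1,0,2) with a≤c, −a<b≤a
g is negative-definite; reduce −g:
−g: reduced (well bottom): (1,0,2) with a≤c, −a<b≤a
flip sign back: reduced form of g is (-1,0,-2)
reduced forms (1, 0, 2) vs (-1, 0, -2) ⇒ inequivalent

no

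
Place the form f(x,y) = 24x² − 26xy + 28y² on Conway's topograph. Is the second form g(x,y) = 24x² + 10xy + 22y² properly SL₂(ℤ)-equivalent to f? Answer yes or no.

D₁ = -2012, D₂ = -2012
f: translate: b→22 (≡-26 mod 48), so (24,-26,28)→(24,22,26)
f: reduced (well bottom): (24,22,26) with a≤c, −a<b≤a
g: flip: (24,10,22)→(22,-10,24)
g: reduced (well bottom): (22,-10,24) with a≤c, −a<b≤a
reduced forms (24, 22, 26) vs (22, -10, 24) ⇒ inequivalent

no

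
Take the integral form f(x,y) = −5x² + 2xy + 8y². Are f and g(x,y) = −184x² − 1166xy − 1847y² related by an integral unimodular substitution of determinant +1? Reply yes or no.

D₁ = 164, D₂ = 164
river cycle of f (length 6): (-5, 12, 1), (1, 12, -5), (-5, 8, 5), (5, 12, -1), (-1, 12, 5), (5, 8, -5)
river cycle of g (length 6): (-5, 12, 1), (1, 12, -5), (-5, 8, 5), (5, 12, -1), (-1, 12, 5), (5, 8, -5)
cycles coincide ⇒ equivalent

yes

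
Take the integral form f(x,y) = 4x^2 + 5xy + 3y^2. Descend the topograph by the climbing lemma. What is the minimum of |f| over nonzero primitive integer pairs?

translate: b→-3 (≡5 mod 8), so (4,5,3)→(4,-3,2)
flip: (4,-3,2)→(2,3,4)
translate: b→-1 (≡3 mod 4), so (2,3,4)→(2,-1,3)
reduced (well bottom): (2,-1,3) with a≤c, −a<b≤a
well minimum = a = 2

2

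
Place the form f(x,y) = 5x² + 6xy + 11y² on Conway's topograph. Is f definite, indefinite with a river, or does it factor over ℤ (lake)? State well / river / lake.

D = b²−4ac = 6² − 4·5·11 = -184
D < 0 ⇒ definite ⇒ every region one sign ⇒ single well

well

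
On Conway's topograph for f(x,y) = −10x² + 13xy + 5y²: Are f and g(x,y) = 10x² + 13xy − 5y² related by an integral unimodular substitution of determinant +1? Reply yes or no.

D₁ = 369, D₂ = 369
river cycle of f (length 16): (5, 17, -4), (-4, 15, 9), (9, 3, -10), (-10, 17, 2), (2, 19, -1), (-1, 19, 2), (2, 17, -10), (-10, 3, 9), (9, 15, -4), (-4, 17, 5), … (6 more)
river cycle of g (length 16): (-5, 17, 4), (4, 15, -9), (-9, 3, 10), (10, 17, -2), (-2, 19, 1), (1, 19, -2), (-2, 17, 10), (10, 3, -9), (-9, 15, 4), (4, 17, -5), … (6 more)
cycles differ ⇒ inequivalent

no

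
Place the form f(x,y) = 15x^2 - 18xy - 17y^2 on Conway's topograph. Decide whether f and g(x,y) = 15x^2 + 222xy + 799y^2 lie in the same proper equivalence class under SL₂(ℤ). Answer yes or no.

D₁ = 1344, D₂ = 1344
river cycle of f (length 8): (-17, 18, 15), (15, 12, -20), (-20, 28, 7), (7, 28, -20), (-20, 12, 15), (15, 18, -17), (-17, 16, 16), (16, 16, -17)
river cycle of g (length 8): (15, 12, -20), (-20, 28, 7), (7, 28, -20), (-20, 12, 15), (15, 18, -17), (-17, 16, 16), (16, 16, -17), (-17, 18, 15)
cycles coincide ⇒ equivalent

yes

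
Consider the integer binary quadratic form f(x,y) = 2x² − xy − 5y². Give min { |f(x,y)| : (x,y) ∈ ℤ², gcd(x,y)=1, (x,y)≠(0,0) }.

descent: ρ → (-5,1,2)
descent: ρ → (2,3,-4)  [lands on river]
river: ρ → (-4,5,1)
river: ρ → (1,5,-4)
river: ρ → (-4,3,2)
river: ρ → (2,5,-2)
river: ρ → (-2,3,4)
river: ρ → (4,5,-1)
river: ρ → (-1,5,4)
river: ρ → (4,3,-2)
river: ρ → (-2,5,2)
closes: descent 2, river 10
min |a| on river = 1

1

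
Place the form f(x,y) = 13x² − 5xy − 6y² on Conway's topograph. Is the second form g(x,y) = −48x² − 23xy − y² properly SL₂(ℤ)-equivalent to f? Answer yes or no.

D₁ = 337, D₂ = 337
river cycle of f (length 42): (-6, 17, 2), (2, 15, -14), (-14, 13, 3), (3, 17, -4), (-4, 15, 7), (7, 13, -6), (-6, 11, 9), (9, 7, -8), (-8, 9, 8), (8, 7, -9), … (32 more)
river cycle of g (length 42): (-1, 17, 12), (12, 7, -6), (-6, 17, 2), (2, 15, -14), (-14, 13, 3), (3, 17, -4), (-4, 15, 7), (7, 13, -6), (-6, 11, 9), (9, 7, -8), … (32 more)
cycles coincide ⇒ equivalent

yes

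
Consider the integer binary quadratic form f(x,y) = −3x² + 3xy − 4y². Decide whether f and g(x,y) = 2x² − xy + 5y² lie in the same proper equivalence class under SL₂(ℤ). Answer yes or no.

D₁ = -39, D₂ = -39
f is negative-definite; reduce −f:
−f: translate: b→3 (≡-3 mod 6), so (3,-3,4)→(3,3,4)
−f: reduced (well bottom): (3,3,4) with a≤c, −a<b≤a
flip sign back: reduced form of f is (-3,-3,-4)
g: reduced (well bottom): (2,-1,5) with a≤c, −a<b≤a
reduced forms (-3, -3, -4) vs (2, -1, 5) ⇒ inequivalent

no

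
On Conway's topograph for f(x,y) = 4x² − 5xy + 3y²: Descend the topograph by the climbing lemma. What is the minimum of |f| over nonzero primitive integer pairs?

translate: b→3 (≡-5 mod 8), so (4,-5,3)→(4,3,2)
flip: (4,3,2)→(2,-3,4)
translate: b→1 (≡-3 mod 4), so (2,-3,4)→(2,1,3)
reduced (well bottom): (2,1,3) with a≤c, −a<b≤a
well minimum = a = 2

2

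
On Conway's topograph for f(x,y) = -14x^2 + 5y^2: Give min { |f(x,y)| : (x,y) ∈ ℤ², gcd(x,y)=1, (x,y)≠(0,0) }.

descent: ρ → (5,10,-9)  [lands on river]
river: ρ → (-9,8,6)
river: ρ → (6,16,-1)
river: ρ → (-1,16,6)
river: ρ → (6,8,-9)
river: ρ → (-9,10,5)
closes: descent 1, river 6
min |a| on river = 1

1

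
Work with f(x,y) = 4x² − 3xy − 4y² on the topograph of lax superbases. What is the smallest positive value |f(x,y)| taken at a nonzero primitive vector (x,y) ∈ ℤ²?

descent: ρ → (-4,3,4)  [lands on river]
river: ρ → (4,5,-3)
river: ρ → (-3,7,2)
river: ρ → (2,5,-6)
river: ρ → (-6,7,1)
river: ρ → (1,7,-6)
river: ρ → (-6,5,2)
river: ρ → (2,7,-3)
river: ρ → (-3,5,4)
river: ρ → (4,3,-4)
river: ρ → (-4,5,3)
river: ρ → (3,7,-2)
river: ρ → (-2,5,6)
river: ρ → (6,7,-1)
river: ρ → (-1,7,6)
river: ρ → (6,5,-2)
river: ρ → (-2,7,3)
river: ρ → (3,5,-4)
closes: descent 1, river 18
min |a| on river = 1

1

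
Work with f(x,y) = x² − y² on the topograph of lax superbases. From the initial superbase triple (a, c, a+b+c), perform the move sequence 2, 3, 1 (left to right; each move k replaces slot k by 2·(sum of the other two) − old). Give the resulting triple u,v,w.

start (1,-1,0) = (f(1,0),f(0,1),f(1,1))
replace slot 2: 2·(1+0) − (-1) = 3 → (1,3,0)
replace slot 3: 2·(1+3) − 0 = 8 → (1,3,8)
replace slot 1: 2·(3+8) − 1 = 21 → (21,3,8)

21,3,8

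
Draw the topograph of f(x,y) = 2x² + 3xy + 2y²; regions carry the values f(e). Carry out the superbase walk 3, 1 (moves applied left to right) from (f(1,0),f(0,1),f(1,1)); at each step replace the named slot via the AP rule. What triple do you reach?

start (2,2,7) = (f(1,0),f(0,1),f(1,1))
replace slot 3: 2·(2+2) − 7 = 1 → (2,2,1)
replace slot 1: 2·(2+1) − 2 = 4 → (4,2,1)

4,2,1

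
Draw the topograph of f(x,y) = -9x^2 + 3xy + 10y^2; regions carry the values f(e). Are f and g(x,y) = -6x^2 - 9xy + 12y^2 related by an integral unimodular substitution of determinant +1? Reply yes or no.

D₁ = 369, D₂ = 369
river cycle of f (length 16): (10, 17, -2), (-2, 19, 1), (1, 19, -2), (-2, 17, 10), (10, 3, -9), (-9, 15, 4), (4, 17, -5), (-5, 13, 10), (10, 7, -8), (-8, 9, 9), … (6 more)
river cycle of g (length 10): (12, 9, -6), (-6, 15, 6), (6, 9, -12), (-12, 15, 3), (3, 15, -12), (-12, 9, 6), (6, 15, -6), (-6, 9, 12), (12, 15, -3), (-3, 15, 12)
cycles differ ⇒ inequivalent

no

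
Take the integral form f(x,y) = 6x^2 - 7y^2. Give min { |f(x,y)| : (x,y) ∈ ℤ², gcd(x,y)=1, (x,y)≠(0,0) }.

descent: ρ → (-7,0,6)
descent: ρ → (6,12,-1)  [lands on river]
river: ρ → (-1,12,6)
closes: descent 2, river 2
min |a| on river = 1

1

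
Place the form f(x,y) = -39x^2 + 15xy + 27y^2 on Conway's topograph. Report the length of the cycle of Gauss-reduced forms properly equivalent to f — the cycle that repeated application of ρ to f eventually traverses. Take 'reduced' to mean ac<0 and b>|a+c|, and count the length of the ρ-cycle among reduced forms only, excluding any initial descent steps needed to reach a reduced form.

D = 4437, ⌊√D⌋ = 66
river: ρ → (27,39,-27)
river: ρ → (-27,15,39)
river: ρ → (39,63,-3)
river: ρ → (-3,63,39)
river: ρ → (39,15,-27)
river: ρ → (-27,39,27)
river: ρ → (27,15,-39)
river: ρ → (-39,63,3)
river: ρ → (3,63,-39)
river: ρ → (-39,15,27)
ρ-cycle length = 10 (tail of 0 descent steps not counted)

10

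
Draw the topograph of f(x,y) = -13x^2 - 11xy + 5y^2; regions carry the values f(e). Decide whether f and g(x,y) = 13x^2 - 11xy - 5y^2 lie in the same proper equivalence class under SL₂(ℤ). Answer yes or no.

D₁ = 381, D₂ = 381
river cycle of f (length 6): (5, 11, -13), (-13, 15, 3), (3, 15, -13), (-13, 11, 5), (5, 19, -1), (-1, 19, 5)
river cycle of g (length 6): (-5, 11, 13), (13, 15, -3), (-3, 15, 13), (13, 11, -5), (-5, 19, 1), (1, 19, -5)
cycles differ ⇒ inequivalent

no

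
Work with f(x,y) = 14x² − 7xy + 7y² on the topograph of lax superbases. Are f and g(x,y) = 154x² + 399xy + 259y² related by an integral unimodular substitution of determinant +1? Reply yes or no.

D₁ = -343, D₂ = -343
f: flip: (14,-7,7)→(7,7,14)
f: reduced (well bottom): (7,7,14) with a≤c, −a<b≤a
g: translate: b→91 (≡399 mod 308), so (154,399,259)→(154,91,14)
g: flip: (154,91,14)→(14,-91,154)
g: translate: b→-7 (≡-91 mod 28), so (14,-91,154)→(14,-7,7)
g: flip: (14,-7,7)→(7,7,14)
g: reduced (well bottom): (7,7,14) with a≤c, −a<b≤a
reduced forms (7, 7, 14) vs (7, 7, 14) ⇒ equivalent

yes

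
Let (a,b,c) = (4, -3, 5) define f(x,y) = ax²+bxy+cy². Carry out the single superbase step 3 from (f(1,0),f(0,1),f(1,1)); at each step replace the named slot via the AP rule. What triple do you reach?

start (4,5,6) = (f(1,0),f(0,1),f(1,1))
replace slot 3: 2·(4+5) − 6 = 12 → (4,5,12)

4,5,12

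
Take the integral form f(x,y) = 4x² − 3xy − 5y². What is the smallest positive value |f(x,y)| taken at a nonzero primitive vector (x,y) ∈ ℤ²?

descent: ρ → (-5,3,4)  [lands on river]
river: ρ → (4,5,-4)
river: ρ → (-4,3,5)
river: ρ → (5,7,-2)
river: ρ → (-2,9,1)
river: ρ → (1,9,-2)
river: ρ → (-2,7,5)
river: ρ → (5,3,-4)
river: ρ → (-4,5,4)
river: ρ → (4,3,-5)
river: ρ → (-5,7,2)
river: ρ → (2,9,-1)
river: ρ → (-1,9,2)
river: ρ → (2,7,-5)
closes: descent 1, river 14
min |a| on river = 1

1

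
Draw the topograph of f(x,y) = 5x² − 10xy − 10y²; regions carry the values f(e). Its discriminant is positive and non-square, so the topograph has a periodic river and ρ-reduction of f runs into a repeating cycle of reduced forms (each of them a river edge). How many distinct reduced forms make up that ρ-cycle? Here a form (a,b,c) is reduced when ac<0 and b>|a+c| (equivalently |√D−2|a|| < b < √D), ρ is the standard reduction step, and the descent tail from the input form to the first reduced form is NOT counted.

D = 300, ⌊√D⌋ = 17
descent: ρ → (-10,10,5)  [lands on river]
river: ρ → (5,10,-10)
ρ-cycle length = 2 (tail of 1 descent step not counted)

2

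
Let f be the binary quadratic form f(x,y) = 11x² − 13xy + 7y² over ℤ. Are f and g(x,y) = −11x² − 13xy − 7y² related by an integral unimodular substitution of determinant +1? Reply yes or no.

D₁ = -139, D₂ = -139
f: translate: b→9 (≡-13 mod 22), so (11,-13,7)→(11,9,5)
f: flip: (11,9,5)→(5,-9,11)
f: translate: b→1 (≡-9 mod 10), so (5,-9,11)→(5,1,7)
f: reduced (well bottom): (5,1,7) with a≤c, −a<b≤a
g is negative-definite; reduce −g:
−g: translate: b→-9 (≡13 mod 22), so (11,13,7)→(11,-9,5)
−g: flip: (11,-9,5)→(5,9,11)
−g: translate: b→-1 (≡9 mod 10), so (5,9,11)→(5,-1,7)
−g: reduced (well bottom): (5,-1,7) with a≤c, −a<b≤a
flip sign back: reduced form of g is (-5,1,-7)
reduced forms (5, 1, 7) vs (-5, 1, -7) ⇒ inequivalent

no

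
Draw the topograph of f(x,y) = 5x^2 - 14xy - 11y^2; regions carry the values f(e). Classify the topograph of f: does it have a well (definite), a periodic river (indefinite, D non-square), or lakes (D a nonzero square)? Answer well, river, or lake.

D = b²−4ac = (-14)² − 4·5·(-11) = 416
D > 0 non-square ⇒ indefinite ⇒ periodic river

river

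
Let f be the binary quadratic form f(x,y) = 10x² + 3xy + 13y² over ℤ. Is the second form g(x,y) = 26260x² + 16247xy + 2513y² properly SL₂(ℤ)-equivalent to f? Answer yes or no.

D₁ = -511, D₂ = -511
f: reduced (well bottom): (10,3,13) with a≤c, −a<b≤a
g: flip: (26260,16247,2513)→(2513,-16247,26260)
g: translate: b→-1169 (≡-16247 mod 5026), so (2513,-16247,26260)→(2513,-1169,136)
g: flip: (2513,-1169,136)→(136,1169,2513)
g: translate: b→81 (≡1169 mod 272), so (136,1169,2513)→(136,81,13)
g: flip: (136,81,13)→(13,-81,136)
g: translate: b→-3 (≡-81 mod 26), so (13,-81,136)→(13,-3,10)
g: flip: (13,-3,10)→(10,3,13)
g: reduced (well bottom): (10,3,13) with a≤c, −a<b≤a
reduced forms (10, 3, 13) vs (10, 3, 13) ⇒ equivalent

yes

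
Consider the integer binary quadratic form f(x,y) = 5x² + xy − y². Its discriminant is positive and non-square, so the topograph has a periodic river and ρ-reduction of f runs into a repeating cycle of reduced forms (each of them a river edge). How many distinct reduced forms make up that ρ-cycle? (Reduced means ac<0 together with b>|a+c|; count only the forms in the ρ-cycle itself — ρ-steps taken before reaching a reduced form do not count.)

D = 21, ⌊√D⌋ = 4
descent: ρ → (-1,3,3)  [lands on river]
river: ρ → (3,3,-1)
ρ-cycle length = 2 (tail of 1 descent step not counted)

2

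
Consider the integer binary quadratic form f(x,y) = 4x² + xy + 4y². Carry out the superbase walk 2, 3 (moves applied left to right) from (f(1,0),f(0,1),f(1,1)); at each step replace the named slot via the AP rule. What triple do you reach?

start (4,4,9) = (f(1,0),f(0,1),f(1,1))
replace slot 2: 2·(4+9) − 4 = 22 → (4,22,9)
replace slot 3: 2·(4+22) − 9 = 43 → (4,22,43)

4,22,43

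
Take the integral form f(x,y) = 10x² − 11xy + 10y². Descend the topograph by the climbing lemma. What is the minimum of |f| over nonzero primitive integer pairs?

translate: b→9 (≡-11 mod 20), so (10,-11,10)→(10,9,9)
flip: (10,9,9)→(9,-9,10)
translate: b→9 (≡-9 mod 18), so (9,-9,10)→(9,9,10)
reduced (well bottom): (9,9,10) with a≤c, −a<b≤a
well minimum = a = 9

9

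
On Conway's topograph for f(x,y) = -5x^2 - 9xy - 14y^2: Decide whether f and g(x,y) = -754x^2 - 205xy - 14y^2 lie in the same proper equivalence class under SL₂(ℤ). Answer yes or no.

D₁ = -199, D₂ = -199
f is negative-definite; reduce −f:
−f: translate: b→-1 (≡9 mod 10), so (5,9,14)→(5,-1,10)
−f: reduced (well bottom): (5,-1,10) with a≤c, −a<b≤a
flip sign back: reduced form of f is (-5,1,-10)
g is negative-definite; reduce −g:
−g: flip: (754,205,14)→(14,-205,754)
−g: translate: b→-9 (≡-205 mod 28), so (14,-205,754)→(14,-9,5)
−g: flip: (14,-9,5)→(5,9,14)
−g: translate: b→-1 (≡9 mod 10), so (5,9,14)→(5,-1,10)
−g: reduced (well bottom): (5,-1,10) with a≤c, −a<b≤a
flip sign back: reduced form of g is (-5,1,-10)
reduced forms (-5, 1, -10) vs (-5, 1, -10) ⇒ equivalent

yes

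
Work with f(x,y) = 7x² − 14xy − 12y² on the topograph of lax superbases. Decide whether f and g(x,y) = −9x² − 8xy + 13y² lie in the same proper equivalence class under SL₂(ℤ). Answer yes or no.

D₁ = 532, D₂ = 532
river cycle of f (length 16): (-12, 14, 7), (7, 14, -12), (-12, 10, 9), (9, 8, -13), (-13, 18, 4), (4, 22, -3), (-3, 20, 11), (11, 2, -12), (-12, 22, 1), (1, 22, -12), … (6 more)
river cycle of g (length 16): (13, 8, -9), (-9, 10, 12), (12, 14, -7), (-7, 14, 12), (12, 10, -9), (-9, 8, 13), (13, 18, -4), (-4, 22, 3), (3, 20, -11), (-11, 2, 12), … (6 more)
cycles differ ⇒ inequivalent

no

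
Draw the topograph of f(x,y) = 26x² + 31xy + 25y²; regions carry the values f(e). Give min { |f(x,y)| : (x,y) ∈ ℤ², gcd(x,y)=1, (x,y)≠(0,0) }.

translate: b→-21 (≡31 mod 52), so (26,31,25)→(26,-21,20)
flip: (26,-21,20)→(20,21,26)
translate: b→-19 (≡21 mod 40), so (20,21,26)→(20,-19,25)
reduced (well bottom): (20,-19,25) with a≤c, −a<b≤a
well minimum = a = 20

20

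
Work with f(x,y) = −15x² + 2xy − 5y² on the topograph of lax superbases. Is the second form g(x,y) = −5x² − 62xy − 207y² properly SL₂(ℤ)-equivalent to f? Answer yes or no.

D₁ = -296, D₂ = -296
f is negative-definite; reduce −f:
−f: flip: (15,-2,5)→(5,2,15)
−f: reduced (well bottom): (5,2,15) with a≤c, −a<b≤a
flip sign back: reduced form of f is (-5,-2,-15)
g is negative-definite; reduce −g:
−g: translate: b→2 (≡62 mod 10), so (5,62,207)→(5,2,15)
−g: reduced (well bottom): (5,2,15) with a≤c, −a<b≤a
flip sign back: reduced form of g is (-5,-2,-15)
reduced forms (-5, -2, -15) vs (-5, -2, -15) ⇒ equivalent

yes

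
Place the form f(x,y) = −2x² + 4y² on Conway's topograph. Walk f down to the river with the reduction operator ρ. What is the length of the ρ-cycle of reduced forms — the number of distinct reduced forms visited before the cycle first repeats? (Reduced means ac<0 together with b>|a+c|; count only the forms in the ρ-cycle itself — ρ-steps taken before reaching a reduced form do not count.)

D = 32, ⌊√D⌋ = 5
descent: ρ → (4,0,-2)
descent: ρ → (-2,4,2)  [lands on river]
river: ρ → (2,4,-2)
ρ-cycle length = 2 (tail of 2 descent steps not counted)

2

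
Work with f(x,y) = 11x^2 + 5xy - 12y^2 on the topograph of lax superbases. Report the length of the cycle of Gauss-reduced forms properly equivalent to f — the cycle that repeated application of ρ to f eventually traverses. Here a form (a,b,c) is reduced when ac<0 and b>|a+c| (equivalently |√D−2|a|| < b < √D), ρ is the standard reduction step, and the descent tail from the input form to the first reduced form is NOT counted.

D = 553, ⌊√D⌋ = 23
river: ρ → (-12,19,4)
river: ρ → (4,21,-7)
river: ρ → (-7,21,4)
river: ρ → (4,19,-12)
river: ρ → (-12,5,11)
river: ρ → (11,17,-6)
river: ρ → (-6,19,8)
river: ρ → (8,13,-12)
river: ρ → (-12,11,9)
river: ρ → (9,7,-14)
river: ρ → (-14,21,2)
river: ρ → (2,23,-3)
river: ρ → (-3,19,16)
river: ρ → (16,13,-6)
river: ρ → (-6,23,1)
river: ρ → (1,23,-6)
river: ρ → (-6,13,16)
river: ρ → (16,19,-3)
river: ρ → (-3,23,2)
river: ρ → (2,21,-14)
river: ρ → (-14,7,9)
river: ρ → (9,11,-12)
river: ρ → (-12,13,8)
river: ρ → (8,19,-6)
river: ρ → (-6,17,11)
river: ρ → (11,5,-12)
ρ-cycle length = 26 (tail of 0 descent steps not counted)

26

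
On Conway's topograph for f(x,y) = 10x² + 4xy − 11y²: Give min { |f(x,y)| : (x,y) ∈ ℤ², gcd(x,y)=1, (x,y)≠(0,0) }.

river: ρ → (-11,18,3)
river: ρ → (3,18,-11)
river: ρ → (-11,4,10)
river: ρ → (10,16,-5)
river: ρ → (-5,14,13)
river: ρ → (13,12,-6)
river: ρ → (-6,12,13)
river: ρ → (13,14,-5)
river: ρ → (-5,16,10)
river: ρ → (10,4,-11)
closes: descent 0, river 10
min |a| on river = 3

3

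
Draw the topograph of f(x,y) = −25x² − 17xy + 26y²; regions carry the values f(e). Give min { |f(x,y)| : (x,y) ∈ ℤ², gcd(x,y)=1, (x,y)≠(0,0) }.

descent: ρ → (26,17,-25)  [lands on river]
river: ρ → (-25,33,18)
river: ρ → (18,39,-19)
river: ρ → (-19,37,20)
river: ρ → (20,43,-13)
river: ρ → (-13,35,32)
river: ρ → (32,29,-16)
river: ρ → (-16,35,26)
closes: descent 1, river 8
min |a| on river = 13

13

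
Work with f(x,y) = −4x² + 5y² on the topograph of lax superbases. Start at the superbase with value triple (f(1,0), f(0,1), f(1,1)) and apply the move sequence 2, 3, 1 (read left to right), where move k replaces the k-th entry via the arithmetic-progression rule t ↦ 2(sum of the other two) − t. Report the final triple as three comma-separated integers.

start (-4,5,1) = (f(1,0),f(0,1),f(1,1))
replace slot 2: 2·((-4)+1) − 5 = -11 → (-4,-11,1)
replace slot 3: 2·((-4)+(-11)) − 1 = -31 → (-4,-11,-31)
replace slot 1: 2·((-11)+(-31)) − (-4) = -80 → (-80,-11,-31)

-80,-11,-31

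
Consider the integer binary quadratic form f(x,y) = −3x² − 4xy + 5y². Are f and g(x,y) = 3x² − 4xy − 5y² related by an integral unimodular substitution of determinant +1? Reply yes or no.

D₁ = 76, D₂ = 76
river cycle of f (length 6): (5, 4, -3), (-3, 8, 1), (1, 8, -3), (-3, 4, 5), (5, 6, -2), (-2, 6, 5)
river cycle of g (length 6): (-5, 4, 3), (3, 8, -1), (-1, 8, 3), (3, 4, -5), (-5, 6, 2), (2, 6, -5)
cycles differ ⇒ inequivalent

no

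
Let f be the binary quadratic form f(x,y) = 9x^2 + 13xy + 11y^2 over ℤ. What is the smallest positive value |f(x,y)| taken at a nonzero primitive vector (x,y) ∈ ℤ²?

translate: b→-5 (≡13 mod 18), so (9,13,11)→(9,-5,7)
flip: (9,-5,7)→(7,5,9)
reduced (well bottom): (7,5,9) with a≤c, −a<b≤a
well minimum = a = 7

7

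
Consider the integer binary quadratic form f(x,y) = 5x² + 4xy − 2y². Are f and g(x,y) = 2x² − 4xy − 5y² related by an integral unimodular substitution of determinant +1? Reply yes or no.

D₁ = 56, D₂ = 56
river cycle of f (length 4): (-2, 4, 5), (5, 6, -1), (-1, 6, 5), (5, 4, -2)
river cycle of g (length 4): (-5, 4, 2), (2, 4, -5), (-5, 6, 1), (1, 6, -5)
cycles differ ⇒ inequivalent

no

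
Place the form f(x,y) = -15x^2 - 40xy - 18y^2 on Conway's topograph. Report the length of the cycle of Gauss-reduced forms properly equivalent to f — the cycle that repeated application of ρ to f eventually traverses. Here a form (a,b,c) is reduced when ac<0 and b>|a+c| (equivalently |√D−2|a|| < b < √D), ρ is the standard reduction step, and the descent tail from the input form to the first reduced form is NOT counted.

D = 520, ⌊√D⌋ = 22
descent: ρ → (-18,4,7)
descent: ρ → (7,10,-15)  [lands on river]
river: ρ → (-15,20,2)
river: ρ → (2,20,-15)
river: ρ → (-15,10,7)
river: ρ → (7,18,-7)
river: ρ → (-7,10,15)
river: ρ → (15,20,-2)
river: ρ → (-2,20,15)
river: ρ → (15,10,-7)
river: ρ → (-7,18,7)
ρ-cycle length = 10 (tail of 2 descent steps not counted)

10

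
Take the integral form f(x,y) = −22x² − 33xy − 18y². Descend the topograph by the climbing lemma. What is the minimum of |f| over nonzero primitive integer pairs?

translate: b→-11 (≡33 mod 44), so (22,33,18)→(22,-11,7)
flip: (22,-11,7)→(7,11,22)
translate: b→-3 (≡11 mod 14), so (7,11,22)→(7,-3,18)
reduced (well bottom): (7,-3,18) with a≤c, −a<b≤a
well minimum |f| = |-7| = 7 (negative-definite)

7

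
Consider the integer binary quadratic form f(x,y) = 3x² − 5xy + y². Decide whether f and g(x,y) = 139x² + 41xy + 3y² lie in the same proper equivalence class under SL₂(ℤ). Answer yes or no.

D₁ = 13, D₂ = 13
river cycle of f (length 2): (1, 3, -1), (-1, 3, 1)
river cycle of g (length 2): (-1, 3, 1), (1, 3, -1)
cycles coincide ⇒ equivalent

yes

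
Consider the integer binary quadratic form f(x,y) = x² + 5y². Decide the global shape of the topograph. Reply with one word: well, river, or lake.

D = b²−4ac = 0² − 4·1·5 = -20
D < 0 ⇒ definite ⇒ every region one sign ⇒ single well

well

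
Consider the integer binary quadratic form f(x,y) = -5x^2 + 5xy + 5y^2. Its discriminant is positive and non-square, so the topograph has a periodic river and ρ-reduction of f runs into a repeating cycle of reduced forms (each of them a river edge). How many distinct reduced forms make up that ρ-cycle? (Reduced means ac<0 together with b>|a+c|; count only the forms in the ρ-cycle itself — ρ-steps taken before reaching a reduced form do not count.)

D = 125, ⌊√D⌋ = 11
river: ρ → (5,5,-5)
river: ρ → (-5,5,5)
ρ-cycle length = 2 (tail of 0 descent steps not counted)

2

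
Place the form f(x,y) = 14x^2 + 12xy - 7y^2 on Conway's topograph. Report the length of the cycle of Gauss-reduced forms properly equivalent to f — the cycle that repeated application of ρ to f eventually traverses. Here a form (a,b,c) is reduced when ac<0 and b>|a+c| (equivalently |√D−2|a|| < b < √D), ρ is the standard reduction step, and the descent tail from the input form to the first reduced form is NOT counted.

D = 536, ⌊√D⌋ = 23
river: ρ → (-7,16,10)
river: ρ → (10,4,-13)
river: ρ → (-13,22,1)
river: ρ → (1,22,-13)
river: ρ → (-13,4,10)
river: ρ → (10,16,-7)
river: ρ → (-7,12,14)
river: ρ → (14,16,-5)
river: ρ → (-5,14,17)
river: ρ → (17,20,-2)
river: ρ → (-2,20,17)
river: ρ → (17,14,-5)
river: ρ → (-5,16,14)
river: ρ → (14,12,-7)
ρ-cycle length = 14 (tail of 0 descent steps not counted)

14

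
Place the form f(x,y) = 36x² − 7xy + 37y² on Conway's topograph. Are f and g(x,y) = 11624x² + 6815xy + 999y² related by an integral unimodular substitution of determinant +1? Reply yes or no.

D₁ = -5279, D₂ = -5279
f: reduced (well bottom): (36,-7,37) with a≤c, −a<b≤a
g: flip: (11624,6815,999)→(999,-6815,11624)
g: translate: b→-821 (≡-6815 mod 1998), so (999,-6815,11624)→(999,-821,170)
g: flip: (999,-821,170)→(170,821,999)
g: translate: b→141 (≡821 mod 340), so (170,821,999)→(170,141,37)
g: flip: (170,141,37)→(37,-141,170)
g: translate: b→7 (≡-141 mod 74), so (37,-141,170)→(37,7,36)
g: flip: (37,7,36)→(36,-7,37)
g: reduced (well bottom): (36,-7,37) with a≤c, −a<b≤a
reduced forms (36, -7, 37) vs (36, -7, 37) ⇒ equivalent

yes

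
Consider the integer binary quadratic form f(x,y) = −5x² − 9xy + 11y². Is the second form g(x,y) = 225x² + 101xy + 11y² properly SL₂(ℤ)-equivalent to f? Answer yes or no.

D₁ = 301, D₂ = 301
river cycle of f (length 10): (11, 9, -5), (-5, 11, 9), (9, 7, -7), (-7, 7, 9), (9, 11, -5), (-5, 9, 11), (11, 13, -3), (-3, 17, 1), (1, 17, -3), (-3, 13, 11)
river cycle of g (length 10): (11, 9, -5), (-5, 11, 9), (9, 7, -7), (-7, 7, 9), (9, 11, -5), (-5, 9, 11), (11, 13, -3), (-3, 17, 1), (1, 17, -3), (-3, 13, 11)
cycles coincide ⇒ equivalent

yes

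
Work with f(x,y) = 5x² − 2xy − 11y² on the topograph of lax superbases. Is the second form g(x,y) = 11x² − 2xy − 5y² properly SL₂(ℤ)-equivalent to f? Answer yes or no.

D₁ = 224, D₂ = 224
river cycle of f (length 4): (5, 8, -8), (-8, 8, 5), (5, 12, -4), (-4, 12, 5)
river cycle of g (length 4): (-5, 12, 4), (4, 12, -5), (-5, 8, 8), (8, 8, -5)
cycles differ ⇒ inequivalent

no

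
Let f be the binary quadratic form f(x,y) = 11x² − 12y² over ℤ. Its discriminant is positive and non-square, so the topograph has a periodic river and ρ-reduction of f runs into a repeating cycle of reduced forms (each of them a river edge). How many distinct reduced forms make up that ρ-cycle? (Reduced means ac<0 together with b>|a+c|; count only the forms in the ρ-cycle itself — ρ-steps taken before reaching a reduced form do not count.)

D = 528, ⌊√D⌋ = 22
descent: ρ → (-12,0,11)
descent: ρ → (11,22,-1)  [lands on river]
river: ρ → (-1,22,11)
ρ-cycle length = 2 (tail of 2 descent steps not counted)

2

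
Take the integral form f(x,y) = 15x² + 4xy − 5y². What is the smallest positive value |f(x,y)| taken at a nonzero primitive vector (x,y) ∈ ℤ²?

descent: ρ → (-5,16,3)  [lands on river]
river: ρ → (3,14,-10)
river: ρ → (-10,6,7)
river: ρ → (7,8,-9)
river: ρ → (-9,10,6)
river: ρ → (6,14,-5)
closes: descent 1, river 6
min |a| on river = 3

3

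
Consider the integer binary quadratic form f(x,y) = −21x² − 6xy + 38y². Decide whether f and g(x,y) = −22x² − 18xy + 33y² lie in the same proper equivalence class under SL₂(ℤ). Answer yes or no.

D₁ = 3228, D₂ = 3228
river cycle of f (length 14): (-21, 36, 23), (23, 56, -1), (-1, 56, 23), (23, 36, -21), (-21, 48, 11), (11, 40, -37), (-37, 34, 14), (14, 50, -13), (-13, 54, 6), (6, 54, -13), … (4 more)
river cycle of g (length 18): (33, 18, -22), (-22, 26, 29), (29, 32, -19), (-19, 44, 17), (17, 24, -39), (-39, 54, 2), (2, 54, -39), (-39, 24, 17), (17, 44, -19), (-19, 32, 29), … (8 more)
cycles differ ⇒ inequivalent

no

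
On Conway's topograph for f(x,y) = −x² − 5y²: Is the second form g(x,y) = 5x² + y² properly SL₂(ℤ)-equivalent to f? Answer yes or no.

D₁ = -20, D₂ = -20
f is negative-definite; reduce −f:
−f: reduced (well bottom): (1,0,5) with a≤c, −a<b≤a
flip sign back: reduced form of f is (-1,0,-5)
g: flip: (5,0,1)→(1,0,5)
g: reduced (well bottom): (1,0,5) with a≤c, −a<b≤a
reduced forms (-1, 0, -5) vs (1, 0, 5) ⇒ inequivalent

no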